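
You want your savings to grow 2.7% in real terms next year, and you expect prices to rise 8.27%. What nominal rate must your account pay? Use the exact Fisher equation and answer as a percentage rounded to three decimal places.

(1 + i) = (1 + r)(1 + π) = 1.02700 × 1.08270 = 1.1119329
i = 1.1119329 − 1, so the required nominal rate is 11.193%.

11.193%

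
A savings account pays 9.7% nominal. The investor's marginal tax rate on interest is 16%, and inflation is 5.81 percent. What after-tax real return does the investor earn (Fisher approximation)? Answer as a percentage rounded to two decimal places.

After-tax nominal return = 9.7% × (1 − 0.16) = 8.1480%.
r ≈ 8.1480% − 5.81% → 2.34%.

2.34%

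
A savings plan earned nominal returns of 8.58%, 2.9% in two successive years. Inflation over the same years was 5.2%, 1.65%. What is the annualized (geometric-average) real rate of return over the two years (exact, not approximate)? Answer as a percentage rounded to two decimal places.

2.22%

Compound the nominal returns: 1.0858 × 1.0290 = 1.11728820.
Compound inflation: 1.0520 × 1.0165 = 1.06935800.
Deflate: 1.11728820 / 1.06935800 = 1.04482147.
Annualized real rate = 1.04482147^(1/2) − 1 = 2.2165% → 2.22%.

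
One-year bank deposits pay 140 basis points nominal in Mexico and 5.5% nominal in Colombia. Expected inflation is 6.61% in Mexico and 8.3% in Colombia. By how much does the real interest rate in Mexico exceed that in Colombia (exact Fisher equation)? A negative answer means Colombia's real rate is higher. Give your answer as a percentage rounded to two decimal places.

Mexico: (1 + 0.0140)/(1 + 0.0661) − 1 = -4.8870%
Colombia: (1 + 0.0550)/(1 + 0.0830) − 1 = -2.5854%
Differential = -4.8870% − (-2.5854%) = -2.3016% → -2.30%.

-2.30%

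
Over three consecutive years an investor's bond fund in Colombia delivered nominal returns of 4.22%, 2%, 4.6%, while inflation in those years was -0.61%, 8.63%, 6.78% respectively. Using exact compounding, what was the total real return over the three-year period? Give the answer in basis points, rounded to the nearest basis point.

-355 basis points

Nominal growth factor = 1.0422 × 1.0200 × 1.0460 = 1.111944
Price-level growth factor = 0.9939 × 1.0863 × 1.0678 = 1.152875
Real growth factor = 1.111944 / 1.152875 = 0.964496
Total real return = 0.964496 − 1 → -355 basis points.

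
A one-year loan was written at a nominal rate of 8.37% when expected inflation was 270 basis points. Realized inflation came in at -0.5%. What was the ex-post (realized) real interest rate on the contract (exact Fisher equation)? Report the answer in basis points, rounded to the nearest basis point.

891 basis points

Ex-post: (1 + 0.0837)/(1 − 0.0050) − 1 = 8.9146%
So the realized real rate is 891 basis points.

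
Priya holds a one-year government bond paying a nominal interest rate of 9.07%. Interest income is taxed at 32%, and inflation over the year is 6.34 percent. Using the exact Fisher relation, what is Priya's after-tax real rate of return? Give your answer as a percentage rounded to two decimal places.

-0.16%

After-tax nominal return = 9.07% × (1 − 0.32) = 6.1676%.
1 + r = 1.061676 / 1.06340 = 0.998379
After-tax real rate = 0.998379 − 1 → -0.16%.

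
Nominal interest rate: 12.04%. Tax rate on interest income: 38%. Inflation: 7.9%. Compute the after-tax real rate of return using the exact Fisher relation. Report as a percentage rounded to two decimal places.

-0.40%

After-tax nominal return = 12.04% × (1 − 0.38) = 7.4648%.
1 + r = 1.074648 / 1.07900 = 0.995967
After-tax real rate = 0.995967 − 1 → -0.40%.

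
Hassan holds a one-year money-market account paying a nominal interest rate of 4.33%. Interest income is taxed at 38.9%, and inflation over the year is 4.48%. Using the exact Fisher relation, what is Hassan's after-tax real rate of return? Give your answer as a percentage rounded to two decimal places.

-1.76%

After-tax nominal return = 4.33% × (1 − 0.389) = 2.64563%.
1 + r = 1.0264563 / 1.04480 = 0.982443
After-tax real rate = 0.982443 − 1 → -1.76%.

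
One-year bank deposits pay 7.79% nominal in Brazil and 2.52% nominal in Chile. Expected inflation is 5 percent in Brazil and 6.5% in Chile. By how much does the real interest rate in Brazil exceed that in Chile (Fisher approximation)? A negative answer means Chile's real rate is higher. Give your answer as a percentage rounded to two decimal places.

6.77%

Brazil: 7.79% − 5% = 2.790%
Chile: 2.52% − 6.5% = -3.980%
Differential = 6.770% → 6.77%.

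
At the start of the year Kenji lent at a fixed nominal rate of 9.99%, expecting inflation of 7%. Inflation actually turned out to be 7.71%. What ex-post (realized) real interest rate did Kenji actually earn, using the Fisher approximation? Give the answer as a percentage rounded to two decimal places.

Ex-post: 9.99% − 7.71% = 2.280%
So the realized real rate is 2.28%.

2.28%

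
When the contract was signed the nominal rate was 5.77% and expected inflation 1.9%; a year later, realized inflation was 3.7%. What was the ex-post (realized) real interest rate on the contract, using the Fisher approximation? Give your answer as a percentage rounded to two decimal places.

Ex-post: 5.77% − 3.7% = 2.070%
So the realized real rate is 2.07%.

2.07%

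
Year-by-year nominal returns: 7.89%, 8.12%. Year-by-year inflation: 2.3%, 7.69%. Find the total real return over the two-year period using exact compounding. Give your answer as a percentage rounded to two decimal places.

5.89%

Compound the nominal returns: 1.0789 × 1.0812 = 1.166507.
Compound inflation: 1.0230 × 1.0769 = 1.101669.
Deflate: 1.166507 / 1.101669 = 1.058854.
Total real return = 1.058854 − 1 → 5.89%.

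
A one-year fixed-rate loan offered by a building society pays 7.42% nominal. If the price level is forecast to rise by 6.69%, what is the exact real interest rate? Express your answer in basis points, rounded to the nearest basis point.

68 basis points

1 + r = 1.07420 / 1.06690 = 1.006842
r = 1.006842 − 1 = 0.6842%, i.e. 68 basis points.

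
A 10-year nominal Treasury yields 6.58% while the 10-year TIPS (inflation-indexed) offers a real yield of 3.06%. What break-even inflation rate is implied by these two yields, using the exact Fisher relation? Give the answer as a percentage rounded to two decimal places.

(1 + π) = (1 + i)/(1 + r) = 1.06580 / 1.03060 = 1.034155
Break-even inflation = 1.034155 − 1 → 3.42%.

3.42%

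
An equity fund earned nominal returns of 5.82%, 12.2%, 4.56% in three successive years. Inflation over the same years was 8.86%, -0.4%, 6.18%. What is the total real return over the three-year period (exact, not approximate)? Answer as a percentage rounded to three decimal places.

7.834%

Nominal growth factor = 1.0582 × 1.1220 × 1.0456 = 1.241441
Price-level growth factor = 1.0886 × 0.9960 × 1.0618 = 1.151252
Real growth factor = 1.241441 / 1.151252 = 1.078340
Total real return = 1.078340 − 1 → 7.834%.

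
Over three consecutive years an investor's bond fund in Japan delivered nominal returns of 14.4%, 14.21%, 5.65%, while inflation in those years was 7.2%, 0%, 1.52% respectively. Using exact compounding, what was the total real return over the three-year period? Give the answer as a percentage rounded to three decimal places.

Nominal growth factor = 1.1440 × 1.1421 × 1.0565 = 1.380383
Price-level growth factor = 1.0720 × 1.0000 × 1.0152 = 1.088294
Real growth factor = 1.380383 / 1.088294 = 1.268391
Total real return = 1.268391 − 1 → 26.839%.

26.839%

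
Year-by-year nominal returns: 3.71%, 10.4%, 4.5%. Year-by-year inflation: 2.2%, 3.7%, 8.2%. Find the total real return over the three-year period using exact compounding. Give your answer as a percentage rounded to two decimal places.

4.34%

Compound the nominal returns: 1.0371 × 1.1040 × 1.0450 = 1.196482.
Compound inflation: 1.0220 × 1.0370 × 1.0820 = 1.146719.
Deflate: 1.196482 / 1.146719 = 1.043396.
Total real return = 1.043396 − 1 → 4.34%.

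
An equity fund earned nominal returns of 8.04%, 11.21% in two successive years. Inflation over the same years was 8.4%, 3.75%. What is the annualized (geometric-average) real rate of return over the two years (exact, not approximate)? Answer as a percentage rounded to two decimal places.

Compound the nominal returns: 1.0804 × 1.1121 = 1.20151284.
Compound inflation: 1.0840 × 1.0375 = 1.12465000.
Deflate: 1.20151284 / 1.12465000 = 1.06834379.
Annualized real rate = 1.06834379^(1/2) − 1 = 3.3607% → 3.36%.

3.36%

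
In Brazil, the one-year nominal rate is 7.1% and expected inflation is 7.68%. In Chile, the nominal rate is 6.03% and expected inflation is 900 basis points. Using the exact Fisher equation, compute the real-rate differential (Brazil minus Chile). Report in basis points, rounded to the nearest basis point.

219 basis points

Brazil: (1 + 0.0710)/(1 + 0.0768) − 1 = -0.5386%
Chile: (1 + 0.0603)/(1 + 0.0900) − 1 = -2.7248%
Differential = -0.5386% − (-2.7248%) = 2.1861% → 219 basis points.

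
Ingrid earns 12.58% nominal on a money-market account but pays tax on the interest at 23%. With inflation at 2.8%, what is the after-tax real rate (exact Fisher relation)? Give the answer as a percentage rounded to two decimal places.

6.70%

After-tax nominal return = 12.58% × (1 − 0.23) = 9.6866%.
1 + r = 1.096866 / 1.02800 = 1.066990
After-tax real rate = 1.066990 − 1 → 6.70%.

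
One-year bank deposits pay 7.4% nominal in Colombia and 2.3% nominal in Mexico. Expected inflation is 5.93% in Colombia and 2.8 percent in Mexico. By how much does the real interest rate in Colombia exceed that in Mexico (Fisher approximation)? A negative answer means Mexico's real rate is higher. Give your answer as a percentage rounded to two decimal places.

1.97%

Colombia: 7.4% − 5.93% = 1.470%
Mexico: 2.3% − 2.8% = -0.500%
Differential = 1.970% → 1.97%.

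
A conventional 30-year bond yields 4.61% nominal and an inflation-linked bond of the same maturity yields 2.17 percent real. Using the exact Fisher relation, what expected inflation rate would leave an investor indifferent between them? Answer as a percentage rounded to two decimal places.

2.39%

(1 + π) = (1 + i)/(1 + r) = 1.04610 / 1.02170 = 1.023882
Break-even inflation = 1.023882 − 1 → 2.39%.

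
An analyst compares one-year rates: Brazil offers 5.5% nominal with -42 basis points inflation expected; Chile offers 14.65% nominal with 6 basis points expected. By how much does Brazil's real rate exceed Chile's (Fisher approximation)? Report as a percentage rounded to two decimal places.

-8.67%

Brazil: 5.5% − (-0.42%) = 5.920%
Chile: 14.65% − 0.06% = 14.590%
Differential = -8.670% → -8.67%.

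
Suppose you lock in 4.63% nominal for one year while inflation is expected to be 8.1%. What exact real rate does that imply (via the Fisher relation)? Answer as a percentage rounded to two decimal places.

By the Fisher relation, 1 + r = (1 + i)/(1 + π).
1 + r = 1.04630 / 1.08100 = 0.967900
r = 0.967900 − 1 = -3.2100%, i.e. -3.21%.

-3.21%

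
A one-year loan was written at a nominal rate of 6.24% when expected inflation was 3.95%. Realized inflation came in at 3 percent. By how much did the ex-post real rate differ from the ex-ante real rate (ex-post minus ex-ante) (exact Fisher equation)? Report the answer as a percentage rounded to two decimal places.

0.94%

Ex-ante: (1 + 0.0624)/(1 + 0.0395) − 1 = 2.2030%
Ex-post: (1 + 0.0624)/(1 + 0.0300) − 1 = 3.1456%
Difference (ex-post − ex-ante) = 0.9426% → 0.94%.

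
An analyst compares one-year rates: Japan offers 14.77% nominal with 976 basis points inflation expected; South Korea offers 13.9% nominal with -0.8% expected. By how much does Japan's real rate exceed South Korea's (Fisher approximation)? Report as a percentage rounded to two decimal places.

-9.69%

Japan: 14.77% − 9.76% = 5.010%
South Korea: 13.9% − (-0.8%) = 14.700%
Differential = -9.690% → -9.69%.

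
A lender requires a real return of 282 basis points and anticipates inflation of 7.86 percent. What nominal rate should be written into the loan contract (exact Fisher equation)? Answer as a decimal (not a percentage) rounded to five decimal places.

0.10902

(1 + i) = (1 + r)(1 + π) = 1.02820 × 1.07860 = 1.10901652
i = 1.10901652 − 1, so the required nominal rate is 0.10902.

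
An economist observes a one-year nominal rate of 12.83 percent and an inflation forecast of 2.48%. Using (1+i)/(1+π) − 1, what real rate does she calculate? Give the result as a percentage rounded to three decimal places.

1 + r = 1.12830 / 1.02480 = 1.1009953
r = 1.1009953 − 1 = 10.09953%, i.e. 10.100%.

10.100%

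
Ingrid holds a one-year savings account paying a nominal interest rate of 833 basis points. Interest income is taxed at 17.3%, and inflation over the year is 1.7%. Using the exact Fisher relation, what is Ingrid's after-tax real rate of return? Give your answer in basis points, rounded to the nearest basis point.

After-tax nominal return = 8.33% × (1 − 0.173) = 6.88891%.
1 + r = 1.0688891 / 1.01700 = 1.051022
After-tax real rate = 1.051022 − 1 → 510 basis points.

510 basis points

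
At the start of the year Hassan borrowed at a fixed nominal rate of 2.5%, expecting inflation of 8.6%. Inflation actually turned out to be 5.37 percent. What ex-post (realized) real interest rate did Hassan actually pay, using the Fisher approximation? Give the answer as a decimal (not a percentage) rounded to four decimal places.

-0.0287

Ex-post: 2.5% − 5.37% = -2.870%
So the realized real rate is -0.0287.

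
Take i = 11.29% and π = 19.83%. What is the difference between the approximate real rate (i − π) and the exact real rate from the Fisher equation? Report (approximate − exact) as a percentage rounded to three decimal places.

Approximate: r ≈ 11.290% − 19.830% = -8.5400%
Exact: (1 + 0.1129)/(1 + 0.1983) − 1 = -7.1268%
Error = -8.5400% − (-7.1268%) = -1.4132% → -1.413%.

-1.413%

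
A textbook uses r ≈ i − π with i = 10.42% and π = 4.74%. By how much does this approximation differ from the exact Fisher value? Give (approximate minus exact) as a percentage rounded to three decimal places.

0.257%

Approximate: r ≈ 10.420% − 4.740% = 5.6800%
Exact: (1 + 0.1042)/(1 + 0.0474) − 1 = 5.4230%
Error = 5.6800% − 5.4230% = 0.2570% → 0.257%.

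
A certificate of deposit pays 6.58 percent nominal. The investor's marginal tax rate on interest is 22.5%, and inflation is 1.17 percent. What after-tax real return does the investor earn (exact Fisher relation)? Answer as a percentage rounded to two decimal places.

After-tax nominal return = 6.58% × (1 − 0.225) = 5.0995%.
1 + r = 1.050995 / 1.01170 = 1.038841
After-tax real rate = 1.038841 − 1 → 3.88%.

3.88%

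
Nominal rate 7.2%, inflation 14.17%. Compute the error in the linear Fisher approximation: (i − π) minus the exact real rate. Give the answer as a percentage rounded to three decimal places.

Approximate: r ≈ 7.200% − 14.170% = -6.9700%
Exact: (1 + 0.0720)/(1 + 0.1417) − 1 = -6.1049%
Error = -6.9700% − (-6.1049%) = -0.8651% → -0.865%.

-0.865%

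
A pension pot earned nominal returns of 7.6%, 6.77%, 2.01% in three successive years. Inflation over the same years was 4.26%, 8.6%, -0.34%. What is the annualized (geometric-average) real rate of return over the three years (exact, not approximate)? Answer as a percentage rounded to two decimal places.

1.27%

Nominal growth factor = 1.0760 × 1.0677 × 1.0201 = 1.17193699
Price-level growth factor = 1.0426 × 1.0860 × 0.9966 = 1.12841390
Real growth factor = 1.17193699 / 1.12841390 = 1.03857014
Annualized real rate = 1.03857014^(1/3) − 1 = 1.2695% → 1.27%.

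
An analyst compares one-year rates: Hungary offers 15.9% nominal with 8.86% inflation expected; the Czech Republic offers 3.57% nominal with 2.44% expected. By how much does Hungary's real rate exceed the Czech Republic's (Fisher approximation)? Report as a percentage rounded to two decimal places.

5.91%

Hungary: 15.9% − 8.86% = 7.040%
The Czech Republic: 3.57% − 2.44% = 1.130%
Differential = 5.910% → 5.91%.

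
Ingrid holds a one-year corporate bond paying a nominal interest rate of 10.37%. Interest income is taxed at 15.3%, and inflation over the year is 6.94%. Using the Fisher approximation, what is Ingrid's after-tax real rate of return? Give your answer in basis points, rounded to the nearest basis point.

184 basis points

After-tax nominal return = 10.37% × (1 − 0.153) = 8.78339%.
r ≈ 8.78339% − 6.94% → 184 basis points.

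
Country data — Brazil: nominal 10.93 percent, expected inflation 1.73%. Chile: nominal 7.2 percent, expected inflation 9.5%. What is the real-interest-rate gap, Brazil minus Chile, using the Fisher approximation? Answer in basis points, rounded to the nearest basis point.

1150 basis points

Brazil: 10.93% − 1.73% = 9.200%
Chile: 7.2% − 9.5% = -2.300%
Differential = 11.500% → 1150 basis points.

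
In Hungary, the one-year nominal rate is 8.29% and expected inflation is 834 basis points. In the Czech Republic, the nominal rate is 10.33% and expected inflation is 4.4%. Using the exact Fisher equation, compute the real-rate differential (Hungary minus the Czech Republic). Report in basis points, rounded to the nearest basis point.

Hungary: (1 + 0.0829)/(1 + 0.0834) − 1 = -0.0462%
The Czech Republic: (1 + 0.1033)/(1 + 0.0440) − 1 = 5.6801%
Differential = -0.0462% − 5.6801% = -5.7262% → -573 basis points.

-573 basis points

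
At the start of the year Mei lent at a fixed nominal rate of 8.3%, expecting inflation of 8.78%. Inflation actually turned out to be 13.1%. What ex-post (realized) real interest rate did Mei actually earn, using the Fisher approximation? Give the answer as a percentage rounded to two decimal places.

-4.80%

Ex-post: 8.3% − 13.1% = -4.800%
So the realized real rate is -4.80%.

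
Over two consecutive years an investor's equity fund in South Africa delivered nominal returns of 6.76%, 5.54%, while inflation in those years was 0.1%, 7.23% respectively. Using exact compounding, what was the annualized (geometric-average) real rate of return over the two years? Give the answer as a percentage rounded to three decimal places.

2.456%

Nominal growth factor = 1.0676 × 1.0554 = 1.12674504
Price-level growth factor = 1.0010 × 1.0723 = 1.07337230
Real growth factor = 1.12674504 / 1.07337230 = 1.04972435
Annualized real rate = 1.04972435^(1/2) − 1 = 2.4561% → 2.456%.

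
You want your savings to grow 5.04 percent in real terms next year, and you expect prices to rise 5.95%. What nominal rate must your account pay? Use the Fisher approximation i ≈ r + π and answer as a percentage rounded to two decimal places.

i ≈ r + π = 5.04% + 5.95% = 10.99%.

10.99%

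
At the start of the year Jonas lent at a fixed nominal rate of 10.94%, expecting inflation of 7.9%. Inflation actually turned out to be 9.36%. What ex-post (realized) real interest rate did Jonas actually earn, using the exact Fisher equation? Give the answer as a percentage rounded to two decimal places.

Ex-post: (1 + 0.1094)/(1 + 0.0936) − 1 = 1.4448%
So the realized real rate is 1.44%.

1.44%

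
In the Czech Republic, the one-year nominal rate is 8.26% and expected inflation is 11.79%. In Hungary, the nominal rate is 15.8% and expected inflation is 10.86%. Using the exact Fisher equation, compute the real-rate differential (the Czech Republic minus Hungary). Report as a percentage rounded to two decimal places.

-7.61%

The Czech Republic: (1 + 0.0826)/(1 + 0.1179) − 1 = -3.1577%
Hungary: (1 + 0.1580)/(1 + 0.1086) − 1 = 4.4561%
Differential = -3.1577% − 4.4561% = -7.6138% → -7.61%.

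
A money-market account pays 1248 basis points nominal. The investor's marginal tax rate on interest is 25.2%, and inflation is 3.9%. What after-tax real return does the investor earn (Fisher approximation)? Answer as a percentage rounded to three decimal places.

5.435%

After-tax nominal return = 12.48% × (1 − 0.252) = 9.33504%.
r ≈ 9.33504% − 3.9% → 5.435%.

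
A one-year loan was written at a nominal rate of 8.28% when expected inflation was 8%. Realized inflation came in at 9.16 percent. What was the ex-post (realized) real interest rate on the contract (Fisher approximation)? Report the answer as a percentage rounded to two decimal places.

Ex-post: 8.28% − 9.16% = -0.880%
So the realized real rate is -0.88%.

-0.88%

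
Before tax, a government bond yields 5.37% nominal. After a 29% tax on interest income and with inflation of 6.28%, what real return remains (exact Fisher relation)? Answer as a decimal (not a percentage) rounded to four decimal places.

After-tax nominal return = 5.37% × (1 − 0.29) = 3.8127%.
1 + r = 1.038127 / 1.06280 = 0.976785
After-tax real rate = 0.976785 − 1 → -0.0232.

-0.0232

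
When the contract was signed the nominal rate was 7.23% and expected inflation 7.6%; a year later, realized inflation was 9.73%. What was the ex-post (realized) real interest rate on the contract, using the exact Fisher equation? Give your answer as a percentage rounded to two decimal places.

-2.28%

Ex-post: (1 + 0.0723)/(1 + 0.0973) − 1 = -2.2783%
So the realized real rate is -2.28%.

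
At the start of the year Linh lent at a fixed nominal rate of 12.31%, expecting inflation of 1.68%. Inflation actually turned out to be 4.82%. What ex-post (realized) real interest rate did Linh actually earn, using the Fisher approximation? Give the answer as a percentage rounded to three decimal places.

7.490%

Ex-post: 12.31% − 4.82% = 7.490%
So the realized real rate is 7.490%.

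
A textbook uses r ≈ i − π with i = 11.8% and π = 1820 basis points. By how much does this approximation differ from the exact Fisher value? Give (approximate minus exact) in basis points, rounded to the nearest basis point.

-99 basis points

Approximate: r ≈ 11.800% − 18.200% = -6.4000%
Exact: (1 + 0.1180)/(1 + 0.1820) − 1 = -5.4146%
Error = -6.4000% − (-5.4146%) = -0.9854% → -99 basis points.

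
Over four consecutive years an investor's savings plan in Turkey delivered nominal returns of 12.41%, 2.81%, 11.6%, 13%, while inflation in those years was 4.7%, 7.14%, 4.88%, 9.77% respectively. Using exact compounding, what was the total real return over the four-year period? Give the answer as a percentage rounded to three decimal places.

Compound the nominal returns: 1.1241 × 1.0281 × 1.1160 × 1.1300 = 1.457414.
Compound inflation: 1.0470 × 1.0714 × 1.0488 × 1.0977 = 1.291441.
Deflate: 1.457414 / 1.291441 = 1.128517.
Total real return = 1.128517 − 1 → 12.852%.

12.852%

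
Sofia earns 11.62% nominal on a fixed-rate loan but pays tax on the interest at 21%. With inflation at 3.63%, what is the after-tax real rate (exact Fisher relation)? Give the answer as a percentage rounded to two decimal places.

After-tax nominal return = 11.62% × (1 − 0.21) = 9.1798%.
1 + r = 1.091798 / 1.03630 = 1.053554
After-tax real rate = 1.053554 − 1 → 5.36%.

5.36%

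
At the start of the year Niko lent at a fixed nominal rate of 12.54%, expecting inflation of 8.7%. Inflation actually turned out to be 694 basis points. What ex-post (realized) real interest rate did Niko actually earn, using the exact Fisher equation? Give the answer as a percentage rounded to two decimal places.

5.24%

Ex-post: (1 + 0.1254)/(1 + 0.0694) − 1 = 5.2366%
So the realized real rate is 5.24%.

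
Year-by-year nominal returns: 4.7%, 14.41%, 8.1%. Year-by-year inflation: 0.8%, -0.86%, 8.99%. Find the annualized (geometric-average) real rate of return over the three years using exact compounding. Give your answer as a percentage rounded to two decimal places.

Nominal growth factor = 1.0470 × 1.1441 × 1.0810 = 1.29490039
Price-level growth factor = 1.0080 × 0.9914 × 1.0899 = 1.08917107
Real growth factor = 1.29490039 / 1.08917107 = 1.18888613
Annualized real rate = 1.18888613^(1/3) − 1 = 5.9368% → 5.94%.

5.94%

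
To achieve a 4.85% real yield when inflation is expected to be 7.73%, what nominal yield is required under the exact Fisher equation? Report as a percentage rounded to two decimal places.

(1 + i) = (1 + r)(1 + π) = 1.04850 × 1.07730 = 1.12954905
i = 1.12954905 − 1, so the required nominal rate is 12.95%.

12.95%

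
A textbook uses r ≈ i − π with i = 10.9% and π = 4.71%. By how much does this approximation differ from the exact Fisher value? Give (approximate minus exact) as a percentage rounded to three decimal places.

0.278%

Approximate: r ≈ 10.900% − 4.710% = 6.1900%
Exact: (1 + 0.1090)/(1 + 0.0471) − 1 = 5.9116%
Error = 6.1900% − 5.9116% = 0.2784% → 0.278%.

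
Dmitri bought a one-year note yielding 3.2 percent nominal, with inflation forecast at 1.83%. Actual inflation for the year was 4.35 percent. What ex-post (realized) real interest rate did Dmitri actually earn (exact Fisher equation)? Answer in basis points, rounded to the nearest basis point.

Ex-post: (1 + 0.0320)/(1 + 0.0435) − 1 = -1.1021%
So the realized real rate is -110 basis points.

-110 basis points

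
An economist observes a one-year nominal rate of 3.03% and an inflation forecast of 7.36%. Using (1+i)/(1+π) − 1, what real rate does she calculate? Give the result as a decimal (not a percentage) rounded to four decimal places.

By the Fisher identity, 1 + r = (1 + i)/(1 + π).
1 + r = 1.03030 / 1.07360 = 0.959668
r = 0.959668 − 1 = -4.0332%, i.e. -0.0403.

-0.0403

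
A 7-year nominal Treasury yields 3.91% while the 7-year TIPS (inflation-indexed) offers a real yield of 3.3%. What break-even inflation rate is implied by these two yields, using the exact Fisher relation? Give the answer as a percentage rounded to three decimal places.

0.591%

(1 + π) = (1 + i)/(1 + r) = 1.03910 / 1.03300 = 1.0059051
Break-even inflation = 1.0059051 − 1 → 0.591%.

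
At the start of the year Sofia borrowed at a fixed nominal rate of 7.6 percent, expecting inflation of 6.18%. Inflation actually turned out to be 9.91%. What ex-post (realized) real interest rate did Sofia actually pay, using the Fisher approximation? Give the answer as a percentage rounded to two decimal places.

-2.31%

Ex-post: 7.6% − 9.91% = -2.310%
So the realized real rate is -2.31%.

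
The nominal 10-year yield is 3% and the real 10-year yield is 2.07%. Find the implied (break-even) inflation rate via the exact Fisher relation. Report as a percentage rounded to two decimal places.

0.91%

(1 + π) = (1 + i)/(1 + r) = 1.03000 / 1.02070 = 1.009111
Break-even inflation = 1.009111 − 1 → 0.91%.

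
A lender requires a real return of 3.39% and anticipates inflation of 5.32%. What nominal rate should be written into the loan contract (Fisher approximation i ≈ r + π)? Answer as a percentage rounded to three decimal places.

i ≈ r + π = 3.39% + 5.32% = 8.710%.

8.710%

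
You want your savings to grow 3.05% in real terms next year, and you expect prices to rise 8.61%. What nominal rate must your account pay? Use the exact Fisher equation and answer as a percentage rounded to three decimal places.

11.923%

(1 + i) = (1 + r)(1 + π) = 1.03050 × 1.08610 = 1.11922605
i = 1.11922605 − 1, so the required nominal rate is 11.923%.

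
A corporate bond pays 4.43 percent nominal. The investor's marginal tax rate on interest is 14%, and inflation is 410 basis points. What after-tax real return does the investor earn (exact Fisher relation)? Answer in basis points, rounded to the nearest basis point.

After-tax nominal return = 4.43% × (1 − 0.14) = 3.8098%.
1 + r = 1.038098 / 1.04100 = 0.997212
After-tax real rate = 0.997212 − 1 → -28 basis points.

-28 basis points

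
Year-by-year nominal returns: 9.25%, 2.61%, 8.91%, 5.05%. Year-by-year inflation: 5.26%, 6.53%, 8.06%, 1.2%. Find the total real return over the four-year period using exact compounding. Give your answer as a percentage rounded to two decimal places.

4.59%

Nominal growth factor = 1.0925 × 1.0261 × 1.0891 × 1.0505 = 1.282552
Price-level growth factor = 1.0526 × 1.0653 × 1.0806 × 1.0120 = 1.226255
Real growth factor = 1.282552 / 1.226255 = 1.045910
Total real return = 1.045910 − 1 → 4.59%.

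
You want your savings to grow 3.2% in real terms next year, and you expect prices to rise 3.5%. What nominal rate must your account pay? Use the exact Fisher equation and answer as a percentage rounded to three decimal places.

6.812%

(1 + i) = (1 + r)(1 + π) = 1.03200 × 1.03500 = 1.06812
i = 1.06812 − 1, so the required nominal rate is 6.812%.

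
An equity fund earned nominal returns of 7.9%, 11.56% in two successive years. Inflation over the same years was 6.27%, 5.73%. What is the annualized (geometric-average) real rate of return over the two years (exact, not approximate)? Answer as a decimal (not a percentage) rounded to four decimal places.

Compound the nominal returns: 1.0790 × 1.1156 = 1.20373240.
Compound inflation: 1.0627 × 1.0573 = 1.12359271.
Deflate: 1.20373240 / 1.12359271 = 1.07132450.
Annualized real rate = 1.07132450^(1/2) − 1 = 3.5048% → 0.0350.

0.0350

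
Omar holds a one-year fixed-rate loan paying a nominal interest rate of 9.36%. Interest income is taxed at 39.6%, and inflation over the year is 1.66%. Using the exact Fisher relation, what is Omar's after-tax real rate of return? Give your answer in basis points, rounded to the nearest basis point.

393 basis points

After-tax nominal return = 9.36% × (1 − 0.396) = 5.65344%.
1 + r = 1.0565344 / 1.01660 = 1.039282
After-tax real rate = 1.039282 − 1 → 393 basis points.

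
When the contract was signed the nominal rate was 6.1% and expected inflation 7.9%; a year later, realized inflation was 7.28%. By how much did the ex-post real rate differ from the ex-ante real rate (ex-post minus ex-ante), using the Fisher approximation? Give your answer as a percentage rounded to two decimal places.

0.62%

Ex-ante: 6.1% − 7.9% = -1.800%
Ex-post: 6.1% − 7.28% = -1.180%
Difference (ex-post − ex-ante) = 0.6200% → 0.62%.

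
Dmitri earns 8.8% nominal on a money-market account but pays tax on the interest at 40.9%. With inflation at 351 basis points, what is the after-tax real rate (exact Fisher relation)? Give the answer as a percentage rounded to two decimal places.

After-tax nominal return = 8.8% × (1 − 0.409) = 5.2008%.
1 + r = 1.052008 / 1.03510 = 1.016335
After-tax real rate = 1.016335 − 1 → 1.63%.

1.63%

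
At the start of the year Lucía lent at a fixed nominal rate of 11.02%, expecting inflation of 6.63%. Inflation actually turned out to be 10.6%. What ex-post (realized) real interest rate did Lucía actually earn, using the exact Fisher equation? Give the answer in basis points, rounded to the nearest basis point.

Ex-post: (1 + 0.1102)/(1 + 0.1060) − 1 = 0.3797%
So the realized real rate is 38 basis points.

38 basis points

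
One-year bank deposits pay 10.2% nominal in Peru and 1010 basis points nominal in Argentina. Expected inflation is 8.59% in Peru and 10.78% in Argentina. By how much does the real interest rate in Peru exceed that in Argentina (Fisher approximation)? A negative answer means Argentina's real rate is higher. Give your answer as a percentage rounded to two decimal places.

2.29%

Peru: 10.2% − 8.59% = 1.610%
Argentina: 10.1% − 10.78% = -0.680%
Differential = 2.290% → 2.29%.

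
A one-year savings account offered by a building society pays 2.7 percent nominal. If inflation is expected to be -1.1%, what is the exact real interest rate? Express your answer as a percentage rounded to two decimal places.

1 + r = 1.02700 / 0.98900 = 1.038423
r = 1.038423 − 1 = 3.8423%, i.e. 3.84%.

3.84%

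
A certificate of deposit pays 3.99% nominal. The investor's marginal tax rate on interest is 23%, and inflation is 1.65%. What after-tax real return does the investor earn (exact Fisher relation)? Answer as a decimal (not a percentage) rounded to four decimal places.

0.0140

After-tax nominal return = 3.99% × (1 − 0.23) = 3.0723%.
1 + r = 1.030723 / 1.01650 = 1.013992
After-tax real rate = 1.013992 − 1 → 0.0140.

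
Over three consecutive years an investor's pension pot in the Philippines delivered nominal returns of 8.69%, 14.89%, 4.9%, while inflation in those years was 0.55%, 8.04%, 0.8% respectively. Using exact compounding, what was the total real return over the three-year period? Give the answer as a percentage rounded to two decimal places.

Compound the nominal returns: 1.0869 × 1.1489 × 1.0490 = 1.309928.
Compound inflation: 1.0055 × 1.0804 × 1.0080 = 1.095033.
Deflate: 1.309928 / 1.095033 = 1.196245.
Total real return = 1.196245 − 1 → 19.62%.

19.62%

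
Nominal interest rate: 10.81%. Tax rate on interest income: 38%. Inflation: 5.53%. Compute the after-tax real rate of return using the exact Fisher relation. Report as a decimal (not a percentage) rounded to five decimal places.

0.01111

After-tax nominal return = 10.81% × (1 − 0.38) = 6.7022%.
1 + r = 1.067022 / 1.05530 = 1.011108
After-tax real rate = 1.011108 − 1 → 0.01111.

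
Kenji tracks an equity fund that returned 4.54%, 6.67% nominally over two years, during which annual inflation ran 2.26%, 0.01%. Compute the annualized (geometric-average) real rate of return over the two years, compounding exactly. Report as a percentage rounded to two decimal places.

Nominal growth factor = 1.0454 × 1.0667 = 1.11512818
Price-level growth factor = 1.0226 × 1.0001 = 1.02270226
Real growth factor = 1.11512818 / 1.02270226 = 1.09037422
Annualized real rate = 1.09037422^(1/2) − 1 = 4.4210% → 4.42%.

4.42%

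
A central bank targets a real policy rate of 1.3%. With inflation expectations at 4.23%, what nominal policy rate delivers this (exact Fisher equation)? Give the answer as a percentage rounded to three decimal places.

5.585%

(1 + i) = (1 + r)(1 + π) = 1.01300 × 1.04230 = 1.0558499
i = 1.0558499 − 1, so the required nominal rate is 5.585%.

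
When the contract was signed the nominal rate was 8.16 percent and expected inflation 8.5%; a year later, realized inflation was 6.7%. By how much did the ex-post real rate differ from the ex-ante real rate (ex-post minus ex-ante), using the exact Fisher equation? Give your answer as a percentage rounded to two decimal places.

1.68%

Ex-ante: (1 + 0.0816)/(1 + 0.0850) − 1 = -0.3134%
Ex-post: (1 + 0.0816)/(1 + 0.0670) − 1 = 1.3683%
Difference (ex-post − ex-ante) = 1.6817% → 1.68%.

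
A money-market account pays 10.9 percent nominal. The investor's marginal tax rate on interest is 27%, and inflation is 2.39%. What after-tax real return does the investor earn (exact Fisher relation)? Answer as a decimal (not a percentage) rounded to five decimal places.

After-tax nominal return = 10.9% × (1 − 0.27) = 7.9570%.
1 + r = 1.07957 / 1.02390 = 1.054371
After-tax real rate = 1.054371 − 1 → 0.05437.

0.05437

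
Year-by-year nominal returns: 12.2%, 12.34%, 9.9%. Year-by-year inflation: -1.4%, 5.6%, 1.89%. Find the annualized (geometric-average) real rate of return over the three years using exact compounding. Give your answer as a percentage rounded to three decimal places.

9.299%

Nominal growth factor = 1.1220 × 1.1234 × 1.0990 = 1.38523983
Price-level growth factor = 0.9860 × 1.0560 × 1.0189 = 1.06089498
Real growth factor = 1.38523983 / 1.06089498 = 1.30572757
Annualized real rate = 1.30572757^(1/3) − 1 = 9.2993% → 9.299%.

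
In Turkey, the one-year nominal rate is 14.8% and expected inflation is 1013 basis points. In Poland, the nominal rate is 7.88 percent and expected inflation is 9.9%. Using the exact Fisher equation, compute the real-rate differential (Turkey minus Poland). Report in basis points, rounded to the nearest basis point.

608 basis points

Turkey: (1 + 0.1480)/(1 + 0.1013) − 1 = 4.2404%
Poland: (1 + 0.0788)/(1 + 0.0990) − 1 = -1.8380%
Differential = 4.2404% − (-1.8380%) = 6.0785% → 608 basis points.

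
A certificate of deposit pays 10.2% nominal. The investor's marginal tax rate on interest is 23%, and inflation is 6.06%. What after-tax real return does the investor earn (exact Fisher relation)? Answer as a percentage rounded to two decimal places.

1.69%

After-tax nominal return = 10.2% × (1 − 0.23) = 7.8540%.
1 + r = 1.07854 / 1.06060 = 1.016915
After-tax real rate = 1.016915 − 1 → 1.69%.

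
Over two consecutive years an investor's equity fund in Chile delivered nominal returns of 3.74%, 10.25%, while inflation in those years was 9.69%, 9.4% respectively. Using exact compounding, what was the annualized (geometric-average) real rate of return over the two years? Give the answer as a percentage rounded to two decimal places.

-2.37%

Nominal growth factor = 1.0374 × 1.1025 = 1.14373350
Price-level growth factor = 1.0969 × 1.0940 = 1.20000860
Real growth factor = 1.14373350 / 1.20000860 = 0.95310442
Annualized real rate = 0.95310442^(1/2) − 1 = -2.3729% → -2.37%.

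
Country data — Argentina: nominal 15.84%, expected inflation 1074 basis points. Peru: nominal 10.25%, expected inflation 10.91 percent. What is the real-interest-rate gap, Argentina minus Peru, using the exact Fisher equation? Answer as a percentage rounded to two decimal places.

5.20%

Argentina: (1 + 0.1584)/(1 + 0.1074) − 1 = 4.6054%
Peru: (1 + 0.1025)/(1 + 0.1091) − 1 = -0.5951%
Differential = 4.6054% − (-0.5951%) = 5.2005% → 5.20%.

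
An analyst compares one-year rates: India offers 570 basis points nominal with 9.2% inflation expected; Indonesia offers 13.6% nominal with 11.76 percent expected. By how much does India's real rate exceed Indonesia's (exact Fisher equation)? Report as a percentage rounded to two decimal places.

India: (1 + 0.0570)/(1 + 0.0920) − 1 = -3.2051%
Indonesia: (1 + 0.1360)/(1 + 0.1176) − 1 = 1.6464%
Differential = -3.2051% − 1.6464% = -4.8515% → -4.85%.

-4.85%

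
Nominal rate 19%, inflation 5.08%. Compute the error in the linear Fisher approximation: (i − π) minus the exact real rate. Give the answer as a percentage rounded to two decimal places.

Approximate: r ≈ 19.000% − 5.080% = 13.9200%
Exact: (1 + 0.1900)/(1 + 0.0508) − 1 = 13.2470%
Error = 13.9200% − 13.2470% = 0.6730% → 0.67%.

0.67%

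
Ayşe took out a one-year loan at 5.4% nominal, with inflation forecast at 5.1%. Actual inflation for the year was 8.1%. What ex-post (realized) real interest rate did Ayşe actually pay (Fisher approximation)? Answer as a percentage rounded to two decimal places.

-2.70%

Ex-post: 5.4% − 8.1% = -2.700%
So the realized real rate is -2.70%.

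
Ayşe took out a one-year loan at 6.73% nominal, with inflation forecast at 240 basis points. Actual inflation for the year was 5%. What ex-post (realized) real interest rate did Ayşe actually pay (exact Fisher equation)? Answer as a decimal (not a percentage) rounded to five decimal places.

0.01648

Ex-post: (1 + 0.0673)/(1 + 0.0500) − 1 = 1.6476%
So the realized real rate is 0.01648.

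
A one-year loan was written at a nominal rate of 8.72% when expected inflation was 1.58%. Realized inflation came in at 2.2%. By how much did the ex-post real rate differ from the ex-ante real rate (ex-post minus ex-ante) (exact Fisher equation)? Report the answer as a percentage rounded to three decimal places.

-0.649%

Ex-ante: (1 + 0.0872)/(1 + 0.0158) − 1 = 7.0289%
Ex-post: (1 + 0.0872)/(1 + 0.0220) − 1 = 6.3796%
Difference (ex-post − ex-ante) = -0.6493% → -0.649%.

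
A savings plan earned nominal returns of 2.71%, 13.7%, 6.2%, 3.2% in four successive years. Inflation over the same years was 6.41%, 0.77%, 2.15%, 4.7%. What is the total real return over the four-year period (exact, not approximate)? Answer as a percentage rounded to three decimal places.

Nominal growth factor = 1.0271 × 1.1370 × 1.0620 × 1.0320 = 1.279904
Price-level growth factor = 1.0641 × 1.0077 × 1.0215 × 1.0470 = 1.146829
Real growth factor = 1.279904 / 1.146829 = 1.116037
Total real return = 1.116037 − 1 → 11.604%.

11.604%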